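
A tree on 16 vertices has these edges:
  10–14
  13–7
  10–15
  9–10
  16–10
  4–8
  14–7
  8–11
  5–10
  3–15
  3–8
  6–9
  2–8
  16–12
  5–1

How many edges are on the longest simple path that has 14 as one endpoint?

5

A farthest node from 14 is 4 (2, 11 also at distance 5).
The path 14-10-15-3-8-4 has 5 edges.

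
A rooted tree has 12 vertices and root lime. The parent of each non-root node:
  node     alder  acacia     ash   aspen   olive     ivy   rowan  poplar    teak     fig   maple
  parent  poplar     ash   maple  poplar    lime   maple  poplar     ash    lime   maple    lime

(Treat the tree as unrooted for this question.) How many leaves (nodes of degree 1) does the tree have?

8

Degree-1 nodes: acacia, alder, aspen, fig, ivy, olive, rowan, teak — 8 of them.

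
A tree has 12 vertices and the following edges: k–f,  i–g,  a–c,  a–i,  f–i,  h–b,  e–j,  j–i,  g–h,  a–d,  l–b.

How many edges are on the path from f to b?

The path is f–i–g–h–b, which has 4 edges.

4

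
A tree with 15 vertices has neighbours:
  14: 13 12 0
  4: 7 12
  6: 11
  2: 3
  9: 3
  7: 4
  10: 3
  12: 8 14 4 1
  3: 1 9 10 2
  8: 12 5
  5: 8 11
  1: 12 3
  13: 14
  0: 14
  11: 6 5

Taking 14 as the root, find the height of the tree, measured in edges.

The longest root-to-leaf path is 14-12-8-5-11-6 (5 edges).

5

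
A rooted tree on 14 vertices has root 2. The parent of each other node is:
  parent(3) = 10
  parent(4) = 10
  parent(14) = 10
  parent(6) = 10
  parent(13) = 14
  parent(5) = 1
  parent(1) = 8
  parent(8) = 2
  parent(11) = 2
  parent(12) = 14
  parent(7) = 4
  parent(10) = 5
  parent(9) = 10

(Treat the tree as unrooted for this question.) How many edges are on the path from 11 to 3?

11–2–8–1–5–10–3: 6 edges.

6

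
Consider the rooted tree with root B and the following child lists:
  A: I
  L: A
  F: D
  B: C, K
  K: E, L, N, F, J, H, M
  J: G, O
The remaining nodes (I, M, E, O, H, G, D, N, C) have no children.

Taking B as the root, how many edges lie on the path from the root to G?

3

B → K → J → G — 3 edges.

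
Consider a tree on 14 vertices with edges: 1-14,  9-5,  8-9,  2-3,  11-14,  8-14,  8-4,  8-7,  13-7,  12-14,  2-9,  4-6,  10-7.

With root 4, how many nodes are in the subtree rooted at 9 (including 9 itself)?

9's subtree: {9, 2, 5, 3}, size 4.

4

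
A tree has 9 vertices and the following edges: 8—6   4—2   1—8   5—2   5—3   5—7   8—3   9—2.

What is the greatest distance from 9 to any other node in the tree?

5

Distances from 9 peak at 5, attained at 6 (1 also at distance 5).
9 – 2 – 5 – 3 – 8 – 6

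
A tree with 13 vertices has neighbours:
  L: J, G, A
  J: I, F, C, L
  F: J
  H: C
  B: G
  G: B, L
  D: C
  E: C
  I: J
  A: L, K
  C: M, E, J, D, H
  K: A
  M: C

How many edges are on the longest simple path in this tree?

5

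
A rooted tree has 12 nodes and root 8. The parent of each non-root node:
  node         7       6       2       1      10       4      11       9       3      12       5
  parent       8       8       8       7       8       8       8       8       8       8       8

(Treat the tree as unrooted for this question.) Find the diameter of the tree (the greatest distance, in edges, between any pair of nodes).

3

Starting from 1, a farthest node is 2 at distance 3.
One longest path: 1 – 7 – 8 – 2.
So the diameter is 3.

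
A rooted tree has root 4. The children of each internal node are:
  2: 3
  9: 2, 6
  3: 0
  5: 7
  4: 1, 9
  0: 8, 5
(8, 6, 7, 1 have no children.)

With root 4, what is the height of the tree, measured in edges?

The longest root-to-leaf path is 4–9–2–3–0–5–7 (6 edges).

6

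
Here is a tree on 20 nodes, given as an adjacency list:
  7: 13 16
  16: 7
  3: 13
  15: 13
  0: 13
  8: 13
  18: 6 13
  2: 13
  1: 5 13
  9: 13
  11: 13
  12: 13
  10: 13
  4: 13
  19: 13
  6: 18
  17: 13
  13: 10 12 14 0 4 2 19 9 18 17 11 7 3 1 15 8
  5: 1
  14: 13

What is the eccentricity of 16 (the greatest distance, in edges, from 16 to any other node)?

4

A farthest node from 16 is 5 (6 also at distance 4).
The path 16–7–13–1–5 has 4 edges.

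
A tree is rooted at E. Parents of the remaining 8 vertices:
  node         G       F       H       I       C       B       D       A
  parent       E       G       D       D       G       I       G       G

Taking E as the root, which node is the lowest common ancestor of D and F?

G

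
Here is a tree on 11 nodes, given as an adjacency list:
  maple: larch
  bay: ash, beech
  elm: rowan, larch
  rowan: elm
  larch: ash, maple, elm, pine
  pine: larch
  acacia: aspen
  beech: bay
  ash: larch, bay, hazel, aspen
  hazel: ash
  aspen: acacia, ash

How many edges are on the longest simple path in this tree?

A longest path is beech – bay – ash – larch – elm – rowan, with 5 edges.

5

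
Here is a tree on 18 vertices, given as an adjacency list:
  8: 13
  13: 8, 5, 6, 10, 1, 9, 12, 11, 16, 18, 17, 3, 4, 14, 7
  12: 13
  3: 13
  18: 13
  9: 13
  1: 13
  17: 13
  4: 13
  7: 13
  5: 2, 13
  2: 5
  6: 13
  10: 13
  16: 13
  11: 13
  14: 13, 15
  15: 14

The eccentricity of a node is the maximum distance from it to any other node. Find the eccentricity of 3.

3

Distances from 3 peak at 3, attained at 2 (15 also at distance 3).
3–13–5–2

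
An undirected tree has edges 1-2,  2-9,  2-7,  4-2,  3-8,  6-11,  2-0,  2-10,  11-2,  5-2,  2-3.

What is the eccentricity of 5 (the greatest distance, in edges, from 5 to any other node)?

3

A farthest node from 5 is 8 (6 also at distance 3).
The path 5–2–3–8 has 3 edges.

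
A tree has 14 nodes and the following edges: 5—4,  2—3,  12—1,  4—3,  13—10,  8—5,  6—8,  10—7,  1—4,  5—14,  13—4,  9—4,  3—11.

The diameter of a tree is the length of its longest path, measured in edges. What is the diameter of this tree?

6

Starting from 7, a farthest node is 6 at distance 6.
One longest path: 7 – 10 – 13 – 4 – 5 – 8 – 6.
So the diameter is 6.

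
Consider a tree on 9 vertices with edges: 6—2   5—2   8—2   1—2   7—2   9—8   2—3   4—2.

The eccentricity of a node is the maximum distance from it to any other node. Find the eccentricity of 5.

3

Distances from 5 peak at 3, attained at 9.
5-2-8-9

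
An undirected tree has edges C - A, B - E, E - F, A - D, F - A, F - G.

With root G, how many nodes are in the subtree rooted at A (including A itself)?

Descendants of A (including itself): A, C, D. That's 3.

3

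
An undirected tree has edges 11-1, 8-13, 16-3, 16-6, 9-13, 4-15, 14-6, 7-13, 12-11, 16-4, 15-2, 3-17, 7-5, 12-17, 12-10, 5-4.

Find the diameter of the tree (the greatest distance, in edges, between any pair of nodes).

10

BFS from 8 reaches 1 last, at distance 10; BFS from 1 confirms no node is farther.
Path: 8-13-7-5-4-16-3-17-12-11-1.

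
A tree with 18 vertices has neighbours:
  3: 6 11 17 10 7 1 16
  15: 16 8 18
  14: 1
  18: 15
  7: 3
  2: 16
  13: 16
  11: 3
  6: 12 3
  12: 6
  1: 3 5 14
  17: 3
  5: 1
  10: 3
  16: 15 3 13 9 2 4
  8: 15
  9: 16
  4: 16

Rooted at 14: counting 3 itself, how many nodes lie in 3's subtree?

3's subtree: {3, 16, 11, 6, 7, 17, 10, 15, 4, 2, 13, 9, 12, 8, 18}, size 15.

15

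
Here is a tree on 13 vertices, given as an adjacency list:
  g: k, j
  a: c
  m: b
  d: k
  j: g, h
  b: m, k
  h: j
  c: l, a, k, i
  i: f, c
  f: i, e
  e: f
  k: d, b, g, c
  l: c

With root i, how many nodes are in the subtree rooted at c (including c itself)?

Descendants of c (including itself): c, k, l, a, b, d, g, m, j, h. That's 10.

10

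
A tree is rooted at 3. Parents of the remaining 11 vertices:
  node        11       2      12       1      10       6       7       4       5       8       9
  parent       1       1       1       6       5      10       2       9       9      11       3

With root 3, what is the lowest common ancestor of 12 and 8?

1

12's ancestor chain is 12, 1, 6, 10, 5, 9, 3 and 8's is 8, 11, 1, 6, 10, 5, 9, 3; they first meet at 1.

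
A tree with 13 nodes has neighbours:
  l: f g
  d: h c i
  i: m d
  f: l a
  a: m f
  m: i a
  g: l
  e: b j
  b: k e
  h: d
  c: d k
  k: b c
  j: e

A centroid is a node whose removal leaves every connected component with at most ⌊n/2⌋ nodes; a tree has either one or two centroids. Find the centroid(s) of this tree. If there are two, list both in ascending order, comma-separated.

d

Removing d splits the tree into components of sizes 6, 5, 1; the largest is 6 ≤ ⌊13/2⌋ = 6.
Every other node leaves some component of size > 6, so the centroid is unique.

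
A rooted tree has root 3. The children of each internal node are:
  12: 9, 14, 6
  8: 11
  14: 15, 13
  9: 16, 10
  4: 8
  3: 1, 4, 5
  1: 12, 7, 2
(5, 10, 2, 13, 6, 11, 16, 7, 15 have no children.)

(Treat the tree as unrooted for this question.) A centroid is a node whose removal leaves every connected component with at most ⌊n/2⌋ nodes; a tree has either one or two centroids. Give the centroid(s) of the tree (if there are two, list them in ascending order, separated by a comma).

1, 12

Removing 1 splits the tree into components of sizes 8, 5, 1, 1; the largest is 8 ≤ ⌊16/2⌋ = 8.
12 is adjacent to 1 and is also a centroid (the largest component after removing it is likewise 8).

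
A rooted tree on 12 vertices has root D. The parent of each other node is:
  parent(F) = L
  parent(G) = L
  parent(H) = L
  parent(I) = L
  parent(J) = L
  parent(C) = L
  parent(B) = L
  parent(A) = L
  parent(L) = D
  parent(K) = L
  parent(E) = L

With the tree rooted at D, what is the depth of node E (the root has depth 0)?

D–L–E — 2 edges.

2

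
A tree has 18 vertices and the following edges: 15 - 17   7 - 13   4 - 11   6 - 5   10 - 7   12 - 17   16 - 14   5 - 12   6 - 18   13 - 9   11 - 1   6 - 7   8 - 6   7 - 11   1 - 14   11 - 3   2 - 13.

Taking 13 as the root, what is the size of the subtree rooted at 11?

6

Descendants of 11 (including itself): 11, 1, 4, 3, 14, 16. That's 6.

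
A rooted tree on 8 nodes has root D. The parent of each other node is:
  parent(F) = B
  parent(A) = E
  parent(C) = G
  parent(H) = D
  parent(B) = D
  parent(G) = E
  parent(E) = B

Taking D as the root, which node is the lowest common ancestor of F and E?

F's ancestor chain is F, B, D and E's is E, B, D; they first meet at B.

B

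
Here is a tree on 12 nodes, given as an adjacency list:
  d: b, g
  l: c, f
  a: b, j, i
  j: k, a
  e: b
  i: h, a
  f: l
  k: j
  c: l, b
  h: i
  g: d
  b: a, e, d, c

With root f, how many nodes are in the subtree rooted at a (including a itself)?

5

a's subtree: {a, j, i, k, h}, size 5.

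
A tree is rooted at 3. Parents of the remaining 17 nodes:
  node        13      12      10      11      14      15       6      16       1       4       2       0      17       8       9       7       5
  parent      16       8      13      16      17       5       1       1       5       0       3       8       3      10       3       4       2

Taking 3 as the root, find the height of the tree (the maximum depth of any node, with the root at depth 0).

10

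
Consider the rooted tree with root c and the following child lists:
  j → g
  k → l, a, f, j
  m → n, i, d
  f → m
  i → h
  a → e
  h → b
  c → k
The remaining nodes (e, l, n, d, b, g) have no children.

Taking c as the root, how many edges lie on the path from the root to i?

4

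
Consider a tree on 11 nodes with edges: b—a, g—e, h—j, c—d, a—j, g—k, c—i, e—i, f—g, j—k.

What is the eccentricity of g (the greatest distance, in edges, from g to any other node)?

Distances from g peak at 4, attained at b (d also at distance 4).
g-k-j-a-b

4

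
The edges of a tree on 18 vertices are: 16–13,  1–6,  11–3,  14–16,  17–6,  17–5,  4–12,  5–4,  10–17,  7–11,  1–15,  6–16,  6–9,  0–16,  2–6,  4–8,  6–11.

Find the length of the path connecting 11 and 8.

11–6–17–5–4–8: 5 edges.

5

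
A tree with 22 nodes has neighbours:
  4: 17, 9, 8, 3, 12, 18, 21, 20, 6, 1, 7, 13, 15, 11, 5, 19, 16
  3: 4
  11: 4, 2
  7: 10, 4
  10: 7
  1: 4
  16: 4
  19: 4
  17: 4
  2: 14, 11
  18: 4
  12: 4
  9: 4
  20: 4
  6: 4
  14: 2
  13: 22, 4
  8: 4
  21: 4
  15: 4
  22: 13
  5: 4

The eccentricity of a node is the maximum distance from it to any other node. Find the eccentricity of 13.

4

The node farthest from 13 is 14, via 13 – 4 – 11 – 2 – 14 — 4 edges.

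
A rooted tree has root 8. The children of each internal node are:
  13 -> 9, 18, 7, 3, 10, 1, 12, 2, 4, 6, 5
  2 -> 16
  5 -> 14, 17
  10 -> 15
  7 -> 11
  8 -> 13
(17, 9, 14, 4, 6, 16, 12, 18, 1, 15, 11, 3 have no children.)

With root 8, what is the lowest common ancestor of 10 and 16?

13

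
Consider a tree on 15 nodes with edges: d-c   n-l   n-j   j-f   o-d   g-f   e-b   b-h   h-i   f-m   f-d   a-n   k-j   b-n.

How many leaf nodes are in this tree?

Exactly 9 nodes have a single neighbour: a, c, e, g, i, k, l, m, o.

9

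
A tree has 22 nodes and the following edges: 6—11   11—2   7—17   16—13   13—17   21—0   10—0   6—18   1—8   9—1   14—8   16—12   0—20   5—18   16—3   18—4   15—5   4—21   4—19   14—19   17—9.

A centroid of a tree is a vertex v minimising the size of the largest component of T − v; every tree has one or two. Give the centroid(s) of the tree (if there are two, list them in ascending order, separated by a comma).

4, 19

If 19 is removed the pieces have sizes 11, 10, all ≤ ⌊22/2⌋ = 11.
4 is adjacent to 19 and is also a centroid (the largest component after removing it is likewise 11).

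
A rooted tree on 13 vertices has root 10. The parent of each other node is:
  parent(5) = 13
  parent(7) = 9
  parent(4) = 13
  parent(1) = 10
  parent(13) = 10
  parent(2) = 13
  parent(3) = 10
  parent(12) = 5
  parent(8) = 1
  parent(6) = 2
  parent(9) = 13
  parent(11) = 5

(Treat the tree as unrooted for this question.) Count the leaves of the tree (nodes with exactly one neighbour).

The leaves are 3, 4, 6, 7, 8, 11, 12.
That is 7 leaves.

7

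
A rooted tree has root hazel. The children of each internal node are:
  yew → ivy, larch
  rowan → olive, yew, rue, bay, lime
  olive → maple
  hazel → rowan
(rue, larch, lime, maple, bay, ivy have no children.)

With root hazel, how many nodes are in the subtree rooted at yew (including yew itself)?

3

yew's subtree: {yew, larch, ivy}, size 3.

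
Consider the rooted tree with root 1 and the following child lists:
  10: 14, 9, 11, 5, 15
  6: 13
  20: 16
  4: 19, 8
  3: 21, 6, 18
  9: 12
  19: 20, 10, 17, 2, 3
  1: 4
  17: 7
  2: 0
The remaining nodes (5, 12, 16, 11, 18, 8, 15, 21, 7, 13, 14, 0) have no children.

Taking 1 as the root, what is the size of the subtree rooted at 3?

5

The subtree rooted at 3 contains: 3, 6, 18, 21, 13 — 5 nodes.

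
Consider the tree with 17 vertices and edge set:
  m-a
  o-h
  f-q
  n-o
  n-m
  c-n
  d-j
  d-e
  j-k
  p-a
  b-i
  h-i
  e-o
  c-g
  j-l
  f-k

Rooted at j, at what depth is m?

Path from j to m: j – d – e – o – n – m, which has 5 edges.

5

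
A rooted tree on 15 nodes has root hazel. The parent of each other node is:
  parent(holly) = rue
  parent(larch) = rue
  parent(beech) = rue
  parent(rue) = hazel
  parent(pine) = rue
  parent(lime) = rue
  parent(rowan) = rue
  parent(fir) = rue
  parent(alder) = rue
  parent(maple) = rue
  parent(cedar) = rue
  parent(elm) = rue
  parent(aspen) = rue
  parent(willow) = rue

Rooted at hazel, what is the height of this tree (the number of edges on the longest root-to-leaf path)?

2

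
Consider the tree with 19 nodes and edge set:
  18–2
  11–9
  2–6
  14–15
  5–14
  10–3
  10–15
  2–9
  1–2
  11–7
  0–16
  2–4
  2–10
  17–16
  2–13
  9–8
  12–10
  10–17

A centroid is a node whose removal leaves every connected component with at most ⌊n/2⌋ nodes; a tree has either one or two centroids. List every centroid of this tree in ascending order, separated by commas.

2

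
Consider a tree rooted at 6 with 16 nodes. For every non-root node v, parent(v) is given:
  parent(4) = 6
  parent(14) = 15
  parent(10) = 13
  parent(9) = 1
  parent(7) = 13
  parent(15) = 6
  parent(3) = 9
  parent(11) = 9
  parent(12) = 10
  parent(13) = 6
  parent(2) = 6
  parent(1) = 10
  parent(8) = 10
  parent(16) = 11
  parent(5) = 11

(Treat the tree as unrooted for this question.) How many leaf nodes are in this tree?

9

Exactly 9 nodes have a single neighbour: 2, 3, 4, 5, 7, 8, 12, 14, 16.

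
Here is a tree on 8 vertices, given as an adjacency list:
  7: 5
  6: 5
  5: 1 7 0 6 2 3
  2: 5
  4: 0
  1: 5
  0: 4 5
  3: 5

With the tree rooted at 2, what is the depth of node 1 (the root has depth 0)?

2

2–5–1 — 2 edges.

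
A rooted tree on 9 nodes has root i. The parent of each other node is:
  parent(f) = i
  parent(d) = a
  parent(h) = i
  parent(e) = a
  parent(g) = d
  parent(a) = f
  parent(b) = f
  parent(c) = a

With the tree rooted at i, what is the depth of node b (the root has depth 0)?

2

Path from i to b: i – f – b, which has 2 edges.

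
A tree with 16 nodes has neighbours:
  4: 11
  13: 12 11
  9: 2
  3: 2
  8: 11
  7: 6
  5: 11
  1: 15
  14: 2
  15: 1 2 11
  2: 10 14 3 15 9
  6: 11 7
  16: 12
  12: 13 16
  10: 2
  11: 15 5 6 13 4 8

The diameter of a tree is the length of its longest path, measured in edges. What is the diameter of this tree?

6

Starting from 14, a farthest node is 16 at distance 6.
One longest path: 14 – 2 – 15 – 11 – 13 – 12 – 16.
So the diameter is 6.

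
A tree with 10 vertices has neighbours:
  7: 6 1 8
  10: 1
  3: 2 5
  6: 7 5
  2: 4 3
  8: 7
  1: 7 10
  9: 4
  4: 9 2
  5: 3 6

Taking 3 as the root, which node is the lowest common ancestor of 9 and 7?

3

9's ancestor chain is 9, 4, 2, 3 and 7's is 7, 6, 5, 3; they first meet at 3.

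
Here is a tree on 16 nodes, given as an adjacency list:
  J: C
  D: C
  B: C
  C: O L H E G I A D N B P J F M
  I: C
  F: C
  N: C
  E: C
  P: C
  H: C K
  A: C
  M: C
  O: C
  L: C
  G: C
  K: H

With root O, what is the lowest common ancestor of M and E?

Ancestors of M (toward the root): M, C, O.
Ancestors of E: E, C, O.
The deepest node appearing in both lists is C.

C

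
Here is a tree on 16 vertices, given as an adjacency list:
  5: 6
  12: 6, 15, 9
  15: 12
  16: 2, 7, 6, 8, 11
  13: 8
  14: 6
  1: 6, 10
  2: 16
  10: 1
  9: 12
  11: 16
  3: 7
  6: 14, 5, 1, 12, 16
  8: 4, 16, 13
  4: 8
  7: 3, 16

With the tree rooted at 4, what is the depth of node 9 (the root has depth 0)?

Climbing from 9 to the root: 9 – 12 – 6 – 16 – 8 – 4. That's 5 steps.

5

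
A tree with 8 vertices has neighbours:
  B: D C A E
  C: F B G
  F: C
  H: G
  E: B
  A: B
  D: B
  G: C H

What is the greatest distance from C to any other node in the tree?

2

A farthest node from C is E (D, A, H also at distance 2).
The path C-B-E has 2 edges.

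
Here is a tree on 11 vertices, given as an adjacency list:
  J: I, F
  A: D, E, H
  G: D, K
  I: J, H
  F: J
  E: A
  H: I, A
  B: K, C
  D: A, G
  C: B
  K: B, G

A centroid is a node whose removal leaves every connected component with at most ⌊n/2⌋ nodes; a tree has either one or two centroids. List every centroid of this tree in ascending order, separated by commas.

Delete A: the remaining components have sizes 5, 4, 1. Max 5 ≤ 5, so A is a centroid.
Every other node leaves some component of size > 5, so the centroid is unique.

A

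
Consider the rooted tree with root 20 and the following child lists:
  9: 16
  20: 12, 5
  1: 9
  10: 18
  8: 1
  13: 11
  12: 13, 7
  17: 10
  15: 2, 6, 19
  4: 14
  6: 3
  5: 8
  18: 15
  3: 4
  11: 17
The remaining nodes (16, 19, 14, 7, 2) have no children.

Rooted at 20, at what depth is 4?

Climbing from 4 to the root: 4–3–6–15–18–10–17–11–13–12–20. That's 10 steps.

10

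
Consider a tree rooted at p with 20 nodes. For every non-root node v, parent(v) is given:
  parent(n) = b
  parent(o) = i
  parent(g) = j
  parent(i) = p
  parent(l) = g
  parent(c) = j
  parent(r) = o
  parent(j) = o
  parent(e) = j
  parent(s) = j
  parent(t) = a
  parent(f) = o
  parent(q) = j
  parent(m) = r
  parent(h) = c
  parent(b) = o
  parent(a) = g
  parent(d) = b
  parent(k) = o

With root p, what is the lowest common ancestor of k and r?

Ancestors of k (toward the root): k, o, i, p.
Ancestors of r: r, o, i, p.
The deepest node appearing in both lists is o.

o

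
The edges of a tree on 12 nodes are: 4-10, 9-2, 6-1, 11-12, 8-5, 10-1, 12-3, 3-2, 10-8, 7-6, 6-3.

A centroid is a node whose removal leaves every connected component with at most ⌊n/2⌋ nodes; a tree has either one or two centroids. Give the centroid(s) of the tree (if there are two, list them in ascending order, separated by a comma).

6

Delete 6: the remaining components have sizes 5, 5, 1. Max 5 ≤ 6, so 6 is a centroid.
No neighbour of 6 does as well, so 6 is the unique centroid.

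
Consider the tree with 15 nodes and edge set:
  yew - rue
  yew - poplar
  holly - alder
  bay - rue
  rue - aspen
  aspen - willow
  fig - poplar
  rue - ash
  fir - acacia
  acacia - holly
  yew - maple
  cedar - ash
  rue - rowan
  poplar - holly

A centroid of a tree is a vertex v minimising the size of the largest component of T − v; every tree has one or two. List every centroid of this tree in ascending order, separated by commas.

yew

Delete yew: the remaining components have sizes 7, 6, 1. Max 7 ≤ 7, so yew is a centroid.
Every other node leaves some component of size > 7, so the centroid is unique.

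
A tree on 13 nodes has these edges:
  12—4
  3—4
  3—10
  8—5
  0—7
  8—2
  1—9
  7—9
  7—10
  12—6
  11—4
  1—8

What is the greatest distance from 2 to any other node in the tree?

Distances from 2 peak at 9, attained at 6.
2-8-1-9-7-10-3-4-12-6

9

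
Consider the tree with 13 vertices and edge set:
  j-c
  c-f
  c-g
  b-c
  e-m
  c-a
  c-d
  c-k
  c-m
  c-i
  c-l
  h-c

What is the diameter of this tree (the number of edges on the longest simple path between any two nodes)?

3

BFS from e reaches i last, at distance 3; BFS from i confirms no node is farther.
Path: e-m-c-i.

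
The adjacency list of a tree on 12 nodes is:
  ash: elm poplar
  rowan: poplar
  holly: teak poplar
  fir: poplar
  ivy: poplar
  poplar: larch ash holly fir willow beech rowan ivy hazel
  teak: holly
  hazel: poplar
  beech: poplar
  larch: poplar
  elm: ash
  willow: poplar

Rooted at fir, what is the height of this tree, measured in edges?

elm sits deepest: fir – poplar – ash – elm — 3 edges from the root.

3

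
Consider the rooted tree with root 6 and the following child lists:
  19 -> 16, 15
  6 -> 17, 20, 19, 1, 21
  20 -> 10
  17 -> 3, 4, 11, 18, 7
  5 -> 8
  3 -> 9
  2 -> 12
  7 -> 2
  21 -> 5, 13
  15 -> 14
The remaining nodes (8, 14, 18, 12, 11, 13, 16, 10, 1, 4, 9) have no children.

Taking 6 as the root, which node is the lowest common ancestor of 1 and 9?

1's ancestor chain is 1, 6 and 9's is 9, 3, 17, 6; they first meet at 6.

6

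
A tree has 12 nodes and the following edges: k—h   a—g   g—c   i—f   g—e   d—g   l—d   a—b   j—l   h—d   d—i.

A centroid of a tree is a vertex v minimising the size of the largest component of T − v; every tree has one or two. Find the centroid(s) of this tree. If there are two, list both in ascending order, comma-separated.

d

If d is removed the pieces have sizes 5, 2, 2, 2, all ≤ ⌊12/2⌋ = 6.
Every other node leaves some component of size > 6, so the centroid is unique.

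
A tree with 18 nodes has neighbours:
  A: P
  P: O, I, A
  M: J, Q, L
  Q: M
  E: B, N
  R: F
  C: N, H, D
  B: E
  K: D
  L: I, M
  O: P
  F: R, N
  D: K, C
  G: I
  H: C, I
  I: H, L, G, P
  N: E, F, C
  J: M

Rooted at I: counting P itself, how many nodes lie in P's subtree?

The subtree rooted at P contains: P, A, O — 3 nodes.

3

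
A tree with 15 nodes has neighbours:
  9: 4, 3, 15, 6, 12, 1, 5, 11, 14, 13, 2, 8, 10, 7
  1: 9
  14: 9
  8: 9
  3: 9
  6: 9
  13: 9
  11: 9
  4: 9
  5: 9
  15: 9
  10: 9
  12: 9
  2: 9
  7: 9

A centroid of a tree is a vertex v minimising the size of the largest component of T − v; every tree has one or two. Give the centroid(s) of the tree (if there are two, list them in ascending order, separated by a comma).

9

Removing 9 splits the tree into components of sizes 1, 1, 1, 1, 1, 1, 1, 1, 1, 1, 1, 1, 1, 1; the largest is 1 ≤ ⌊15/2⌋ = 7.
No neighbour of 9 does as well, so 9 is the unique centroid.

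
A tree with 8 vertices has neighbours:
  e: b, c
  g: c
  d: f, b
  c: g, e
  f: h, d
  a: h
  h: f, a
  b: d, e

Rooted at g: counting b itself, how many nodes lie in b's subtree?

5

Descendants of b (including itself): b, d, f, h, a. That's 5.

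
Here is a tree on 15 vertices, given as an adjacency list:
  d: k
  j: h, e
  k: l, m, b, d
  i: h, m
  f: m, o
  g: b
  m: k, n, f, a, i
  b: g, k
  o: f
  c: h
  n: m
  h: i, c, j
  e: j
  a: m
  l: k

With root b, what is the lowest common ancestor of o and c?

Ancestors of o (toward the root): o, f, m, k, b.
Ancestors of c: c, h, i, m, k, b.
The deepest node appearing in both lists is m.

m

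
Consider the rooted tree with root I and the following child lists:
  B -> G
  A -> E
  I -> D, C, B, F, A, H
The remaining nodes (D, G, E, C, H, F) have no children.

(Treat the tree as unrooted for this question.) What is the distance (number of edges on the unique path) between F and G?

The path is F – I – B – G, which has 3 edges.

3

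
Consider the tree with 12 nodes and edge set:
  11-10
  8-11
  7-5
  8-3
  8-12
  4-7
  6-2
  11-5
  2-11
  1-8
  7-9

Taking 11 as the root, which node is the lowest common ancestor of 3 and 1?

8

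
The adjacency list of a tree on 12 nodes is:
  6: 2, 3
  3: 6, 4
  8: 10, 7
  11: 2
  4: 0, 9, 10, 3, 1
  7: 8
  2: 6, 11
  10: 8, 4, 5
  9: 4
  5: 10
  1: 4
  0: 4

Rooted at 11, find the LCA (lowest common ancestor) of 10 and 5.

Path 10→root: 10 4 3 6 2 11; path 5→root: 5 10 4 3 6 2 11.
First common node: 10.

10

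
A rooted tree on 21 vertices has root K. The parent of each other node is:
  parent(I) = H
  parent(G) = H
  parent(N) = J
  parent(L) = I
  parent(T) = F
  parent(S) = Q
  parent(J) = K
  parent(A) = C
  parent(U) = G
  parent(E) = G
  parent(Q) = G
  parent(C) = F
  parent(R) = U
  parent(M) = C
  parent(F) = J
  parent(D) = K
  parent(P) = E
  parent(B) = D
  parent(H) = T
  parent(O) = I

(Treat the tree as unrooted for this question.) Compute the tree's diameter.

Starting from B, a farthest node is P at distance 9.
One longest path: B – D – K – J – F – T – H – G – E – P.
So the diameter is 9.

9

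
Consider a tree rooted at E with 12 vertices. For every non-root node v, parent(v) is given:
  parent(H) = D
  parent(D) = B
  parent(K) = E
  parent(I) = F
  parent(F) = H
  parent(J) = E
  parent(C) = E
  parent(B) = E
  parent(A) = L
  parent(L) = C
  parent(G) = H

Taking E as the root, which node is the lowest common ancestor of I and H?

Ancestors of I (toward the root): I, F, H, D, B, E.
Ancestors of H: H, D, B, E.
The deepest node appearing in both lists is H.

H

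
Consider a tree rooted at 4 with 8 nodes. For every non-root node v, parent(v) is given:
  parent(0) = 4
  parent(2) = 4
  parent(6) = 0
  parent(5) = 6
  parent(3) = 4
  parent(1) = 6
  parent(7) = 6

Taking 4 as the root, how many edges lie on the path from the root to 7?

Climbing from 7 to the root: 7 – 6 – 0 – 4. That's 3 steps.

3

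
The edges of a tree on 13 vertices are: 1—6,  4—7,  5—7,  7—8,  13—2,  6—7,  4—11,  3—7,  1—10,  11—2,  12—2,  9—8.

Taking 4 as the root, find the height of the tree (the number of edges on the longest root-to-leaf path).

4

The longest root-to-leaf path is 4-7-6-1-10 (4 edges).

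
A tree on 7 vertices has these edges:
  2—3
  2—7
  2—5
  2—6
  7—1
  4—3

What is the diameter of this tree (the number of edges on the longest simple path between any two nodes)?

4

Starting from 4, a farthest node is 1 at distance 4.
One longest path: 4-3-2-7-1.
So the diameter is 4.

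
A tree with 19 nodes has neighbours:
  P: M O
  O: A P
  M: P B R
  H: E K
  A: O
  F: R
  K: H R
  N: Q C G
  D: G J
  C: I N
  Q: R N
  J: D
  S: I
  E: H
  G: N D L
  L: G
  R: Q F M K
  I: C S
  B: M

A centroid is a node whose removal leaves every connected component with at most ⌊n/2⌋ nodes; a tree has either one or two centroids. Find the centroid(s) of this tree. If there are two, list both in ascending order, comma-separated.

If R is removed the pieces have sizes 9, 5, 3, 1, all ≤ ⌊19/2⌋ = 9.
Every other node leaves some component of size > 9, so the centroid is unique.

R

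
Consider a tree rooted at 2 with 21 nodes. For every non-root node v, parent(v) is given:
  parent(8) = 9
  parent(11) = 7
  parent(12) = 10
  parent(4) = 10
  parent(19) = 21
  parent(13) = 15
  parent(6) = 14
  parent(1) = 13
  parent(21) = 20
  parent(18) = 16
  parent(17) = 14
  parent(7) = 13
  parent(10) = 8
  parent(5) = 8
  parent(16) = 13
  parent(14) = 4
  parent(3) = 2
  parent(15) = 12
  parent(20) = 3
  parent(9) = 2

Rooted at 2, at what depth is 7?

Path from 2 to 7: 2 – 9 – 8 – 10 – 12 – 15 – 13 – 7, which has 7 edges.

7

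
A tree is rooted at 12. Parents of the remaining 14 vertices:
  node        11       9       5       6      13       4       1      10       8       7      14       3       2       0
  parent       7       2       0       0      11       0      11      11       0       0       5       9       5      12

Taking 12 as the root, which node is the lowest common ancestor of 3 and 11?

Path 3→root: 3 9 2 5 0 12; path 11→root: 11 7 0 12.
First common node: 0.

0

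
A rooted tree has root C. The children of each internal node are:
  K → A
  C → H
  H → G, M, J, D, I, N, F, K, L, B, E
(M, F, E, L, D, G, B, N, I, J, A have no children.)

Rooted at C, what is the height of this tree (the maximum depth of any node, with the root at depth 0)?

A deepest node is A, reached by C-H-K-A.
That path has 3 edges, so the height is 3.

3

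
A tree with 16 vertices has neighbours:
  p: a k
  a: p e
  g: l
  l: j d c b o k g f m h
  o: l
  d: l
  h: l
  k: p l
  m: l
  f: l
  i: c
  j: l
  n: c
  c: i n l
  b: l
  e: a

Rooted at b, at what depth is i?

3

b–l–c–i — 3 edges.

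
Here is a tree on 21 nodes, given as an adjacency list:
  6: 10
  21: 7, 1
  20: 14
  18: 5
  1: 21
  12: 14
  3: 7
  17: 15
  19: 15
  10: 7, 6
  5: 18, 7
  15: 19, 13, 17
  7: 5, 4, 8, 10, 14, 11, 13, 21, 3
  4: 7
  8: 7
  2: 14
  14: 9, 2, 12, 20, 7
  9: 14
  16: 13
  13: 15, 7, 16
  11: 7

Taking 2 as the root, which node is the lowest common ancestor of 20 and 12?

Path 20→root: 20 14 2; path 12→root: 12 14 2.
First common node: 14.

14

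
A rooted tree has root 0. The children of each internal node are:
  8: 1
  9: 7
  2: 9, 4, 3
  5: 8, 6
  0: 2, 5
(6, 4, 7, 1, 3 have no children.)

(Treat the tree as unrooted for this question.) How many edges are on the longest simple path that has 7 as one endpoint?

The node farthest from 7 is 1, via 7–9–2–0–5–8–1 — 6 edges.

6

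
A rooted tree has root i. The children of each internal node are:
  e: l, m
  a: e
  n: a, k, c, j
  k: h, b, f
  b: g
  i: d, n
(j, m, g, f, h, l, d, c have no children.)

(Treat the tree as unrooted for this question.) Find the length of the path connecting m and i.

4

The path is m - e - a - n - i, which has 4 edges.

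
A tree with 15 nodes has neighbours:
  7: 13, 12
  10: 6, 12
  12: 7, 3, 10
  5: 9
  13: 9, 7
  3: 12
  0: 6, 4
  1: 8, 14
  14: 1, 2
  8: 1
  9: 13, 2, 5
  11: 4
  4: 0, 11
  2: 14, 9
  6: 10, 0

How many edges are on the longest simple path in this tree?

12

Starting from 8, a farthest node is 11 at distance 12.
One longest path: 8-1-14-2-9-13-7-12-10-6-0-4-11.
So the diameter is 12.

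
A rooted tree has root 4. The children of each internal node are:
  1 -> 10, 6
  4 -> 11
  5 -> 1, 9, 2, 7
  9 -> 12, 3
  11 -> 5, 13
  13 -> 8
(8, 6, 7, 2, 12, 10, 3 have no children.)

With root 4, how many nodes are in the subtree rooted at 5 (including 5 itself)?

9

The subtree rooted at 5 contains: 5, 2, 9, 1, 7, 12, 3, 10, 6 — 9 nodes.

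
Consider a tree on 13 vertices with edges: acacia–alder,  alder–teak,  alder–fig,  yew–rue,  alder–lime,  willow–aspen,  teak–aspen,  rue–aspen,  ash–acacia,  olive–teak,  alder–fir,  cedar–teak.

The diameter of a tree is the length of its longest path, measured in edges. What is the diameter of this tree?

A longest path is yew–rue–aspen–teak–alder–acacia–ash, with 6 edges.

6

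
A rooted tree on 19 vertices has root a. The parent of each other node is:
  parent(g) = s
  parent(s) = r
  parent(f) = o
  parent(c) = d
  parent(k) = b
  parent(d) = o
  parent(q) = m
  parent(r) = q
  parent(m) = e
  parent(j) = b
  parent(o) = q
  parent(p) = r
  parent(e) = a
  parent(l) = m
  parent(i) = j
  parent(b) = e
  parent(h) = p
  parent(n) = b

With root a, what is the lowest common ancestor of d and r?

d's ancestor chain is d, o, q, m, e, a and r's is r, q, m, e, a; they first meet at q.

q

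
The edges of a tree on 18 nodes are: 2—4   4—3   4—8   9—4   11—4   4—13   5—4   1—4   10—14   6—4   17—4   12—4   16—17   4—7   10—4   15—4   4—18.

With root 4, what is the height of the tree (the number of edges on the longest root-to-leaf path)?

A deepest node is 16, reached by 4 → 17 → 16.
That path has 2 edges, so the height is 2.

2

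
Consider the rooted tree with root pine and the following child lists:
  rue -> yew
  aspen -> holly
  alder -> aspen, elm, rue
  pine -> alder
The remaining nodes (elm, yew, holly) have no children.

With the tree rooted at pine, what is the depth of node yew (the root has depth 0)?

3

Climbing from yew to the root: yew – rue – alder – pine. That's 3 steps.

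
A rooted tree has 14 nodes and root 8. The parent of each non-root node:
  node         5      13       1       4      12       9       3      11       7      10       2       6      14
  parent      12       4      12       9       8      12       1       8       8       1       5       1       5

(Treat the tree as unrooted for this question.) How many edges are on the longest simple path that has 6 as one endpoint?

5

The node farthest from 6 is 13, via 6–1–12–9–4–13 — 5 edges.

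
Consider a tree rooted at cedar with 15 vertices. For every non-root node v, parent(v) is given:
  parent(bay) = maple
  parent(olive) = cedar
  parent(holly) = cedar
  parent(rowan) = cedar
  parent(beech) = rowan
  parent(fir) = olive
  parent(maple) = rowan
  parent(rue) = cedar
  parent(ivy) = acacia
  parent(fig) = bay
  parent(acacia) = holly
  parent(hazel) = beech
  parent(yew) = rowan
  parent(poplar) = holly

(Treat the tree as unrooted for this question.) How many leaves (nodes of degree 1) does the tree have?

The leaves are fig, fir, hazel, ivy, poplar, rue, yew.
That is 7 leaves.

7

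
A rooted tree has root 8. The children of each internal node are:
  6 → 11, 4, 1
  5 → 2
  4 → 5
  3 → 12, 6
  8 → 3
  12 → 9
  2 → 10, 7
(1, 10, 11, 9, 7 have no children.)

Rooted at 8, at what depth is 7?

6

Path from 8 to 7: 8–3–6–4–5–2–7, which has 6 edges.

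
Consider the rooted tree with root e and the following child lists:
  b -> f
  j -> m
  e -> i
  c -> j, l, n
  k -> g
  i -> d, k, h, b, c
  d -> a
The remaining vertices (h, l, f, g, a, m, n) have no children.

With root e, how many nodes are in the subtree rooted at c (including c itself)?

The subtree rooted at c contains: c, j, n, l, m — 5 nodes.

5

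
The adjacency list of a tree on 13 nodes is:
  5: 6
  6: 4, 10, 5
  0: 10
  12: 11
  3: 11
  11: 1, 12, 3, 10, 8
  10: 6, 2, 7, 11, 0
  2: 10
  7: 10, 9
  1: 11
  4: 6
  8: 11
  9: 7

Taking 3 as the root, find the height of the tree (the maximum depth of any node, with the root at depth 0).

The longest root-to-leaf path is 3–11–10–6–4 (4 edges).

4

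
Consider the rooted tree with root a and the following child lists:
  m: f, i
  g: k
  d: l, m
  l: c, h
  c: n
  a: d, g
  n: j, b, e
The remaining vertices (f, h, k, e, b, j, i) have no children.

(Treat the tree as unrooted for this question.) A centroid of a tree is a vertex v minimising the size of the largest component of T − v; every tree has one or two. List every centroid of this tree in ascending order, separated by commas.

Delete l: the remaining components have sizes 7, 5, 1. Max 7 ≤ 7, so l is a centroid.
d is adjacent to l and is also a centroid (the largest component after removing it is likewise 7).

d, l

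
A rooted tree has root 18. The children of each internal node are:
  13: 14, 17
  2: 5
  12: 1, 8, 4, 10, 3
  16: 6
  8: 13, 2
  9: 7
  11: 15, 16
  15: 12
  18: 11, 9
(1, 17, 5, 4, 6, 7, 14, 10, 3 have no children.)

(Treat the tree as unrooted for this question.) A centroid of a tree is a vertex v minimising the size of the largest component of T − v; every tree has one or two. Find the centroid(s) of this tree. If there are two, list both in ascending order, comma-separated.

12

Removing 12 splits the tree into components of sizes 7, 6, 1, 1, 1, 1; the largest is 7 ≤ ⌊18/2⌋ = 9.
Every other node leaves some component of size > 9, so the centroid is unique.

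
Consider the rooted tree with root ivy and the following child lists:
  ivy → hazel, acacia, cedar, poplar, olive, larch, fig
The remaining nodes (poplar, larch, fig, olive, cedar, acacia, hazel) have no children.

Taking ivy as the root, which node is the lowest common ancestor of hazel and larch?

ivy

hazel's ancestor chain is hazel, ivy and larch's is larch, ivy; they first meet at ivy.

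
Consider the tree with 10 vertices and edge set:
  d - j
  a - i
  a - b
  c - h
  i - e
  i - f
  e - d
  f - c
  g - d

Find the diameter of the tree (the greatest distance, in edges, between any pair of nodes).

BFS from h reaches j last, at distance 6; BFS from j confirms no node is farther.
Path: h-c-f-i-e-d-j.

6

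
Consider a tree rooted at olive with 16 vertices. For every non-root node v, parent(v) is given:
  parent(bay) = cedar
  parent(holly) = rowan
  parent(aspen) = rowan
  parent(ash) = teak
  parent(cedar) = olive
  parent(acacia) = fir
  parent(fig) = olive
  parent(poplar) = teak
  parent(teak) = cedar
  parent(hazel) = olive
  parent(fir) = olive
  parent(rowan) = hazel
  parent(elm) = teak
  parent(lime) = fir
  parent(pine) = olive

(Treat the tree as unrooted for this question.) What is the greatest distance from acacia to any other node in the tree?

5

The node farthest from acacia is poplar (ash, aspen, holly, elm also at distance 5), via acacia-fir-olive-cedar-teak-poplar — 5 edges.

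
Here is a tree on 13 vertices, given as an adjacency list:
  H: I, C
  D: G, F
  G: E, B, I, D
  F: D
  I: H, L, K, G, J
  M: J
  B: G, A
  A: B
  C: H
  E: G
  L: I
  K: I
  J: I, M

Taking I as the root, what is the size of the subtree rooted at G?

G's subtree: {G, D, E, B, F, A}, size 6.

6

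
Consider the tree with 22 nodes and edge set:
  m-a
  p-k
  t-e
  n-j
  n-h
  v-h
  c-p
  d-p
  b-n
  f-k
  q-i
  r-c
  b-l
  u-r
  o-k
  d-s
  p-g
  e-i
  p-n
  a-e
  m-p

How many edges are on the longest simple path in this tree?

A longest path is q - i - e - a - m - p - n - h - v, with 8 edges.

8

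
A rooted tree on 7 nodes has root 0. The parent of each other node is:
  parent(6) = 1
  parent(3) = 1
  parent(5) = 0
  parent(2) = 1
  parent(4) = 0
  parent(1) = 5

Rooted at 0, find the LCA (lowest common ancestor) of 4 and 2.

0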